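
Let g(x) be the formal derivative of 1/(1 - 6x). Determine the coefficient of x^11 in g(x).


Differentiate termwise: d/dx sum_{k>=0} 6^k x^k = sum_{k>=1} k 6^k x^(k-1) = sum_{j>=0} (j+1) 6^(j+1) x^j.
Equivalently, d/dx [1/(1 - 6x)] = 6/(1 - 6x)^2.
For j = 11: 12 * 6^12 = 12 * 2176782336 = 26121388032.

26121388032


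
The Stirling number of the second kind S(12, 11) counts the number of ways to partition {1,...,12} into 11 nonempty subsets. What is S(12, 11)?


Using the explicit formula S(n,k) = (1/k!) sum_{j=0}^{k} (-1)^(k-j) C(k,j) j^n:
S(12, 11) = 66
Equivalently, S(n,k) is n! times the coefficient of x^n in the EGF (e^x - 1)^k / k!.

66


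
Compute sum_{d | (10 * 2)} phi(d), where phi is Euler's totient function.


First, 10 * 2 = 20. One classical identity is sum_{d | n} phi(d) = n (each k in [1, n] has a unique gcd with n, and among the k's with gcd(k, n) = n/d there are phi(d) of them). So the sum equals 20. We also verify directly:
Divisors of 20: 1, 2, 4, 5, 10, 20.
phi values: 1, 1, 2, 4, 4, 8.
Sum = 20.

20


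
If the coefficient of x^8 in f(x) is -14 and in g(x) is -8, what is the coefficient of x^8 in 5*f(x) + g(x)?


Scalar multiplication scales coefficients: 5 * -14 = -70.
Then add the g coefficient: -70 + -8
= -78

-78


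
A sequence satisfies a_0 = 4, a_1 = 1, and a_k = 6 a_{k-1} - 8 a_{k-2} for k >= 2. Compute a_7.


The characteristic equation is t^2 - 6 t + 8 = 0, with roots r_1 = 4 and r_2 = 2 (so c_1 = r_1 + r_2, c_2 = -r_1 r_2 as required).
One can use the closed form a_n = A r_1^n + B r_2^n, but direct iteration is more reliable:
a_0 = 4, a_1 = 1, a_2 = -26, a_3 = -164, a_4 = -776, a_5 = -3344, a_6 = -13856, a_7 = -56384.
So a_7 = -56384.

-56384


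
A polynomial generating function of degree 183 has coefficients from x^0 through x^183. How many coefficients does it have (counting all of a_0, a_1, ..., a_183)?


A polynomial of degree 183 takes the form a_0 + a_1 x + ... + a_183 x^183.
The number of coefficients is 183 + 1 = 184.

184


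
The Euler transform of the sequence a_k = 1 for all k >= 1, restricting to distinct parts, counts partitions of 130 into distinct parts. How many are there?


Partitions of 130 into distinct parts can be computed via generating function.
Product (1+x)(1+x^2)(1+x^3)...
The coefficient of x^130 = 4654670

4654670


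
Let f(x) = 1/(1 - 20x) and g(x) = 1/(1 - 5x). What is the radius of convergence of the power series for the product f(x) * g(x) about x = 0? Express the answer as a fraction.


The radius of 1/(1 - 20x) is 1/20 (nearest singularity at x = 1/20), and the radius of 1/(1 - 5x) is 1/5.
The product f(x)*g(x) = 1/((1 - 20x)(1 - 5x)) has singularities at both 1/20 and 1/5, so its radius of convergence is the distance to the nearest one:
min(1/20, 1/5) = 1/20.

1/20


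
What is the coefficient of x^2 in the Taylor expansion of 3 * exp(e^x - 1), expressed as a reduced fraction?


exp(e^x - 1) = sum_{k>=0} Bell_k x^k / k!, where Bell_k is the k-th Bell number.
So the coefficient of x^2 is 3 * Bell_2 / 2!.
Computing: Bell_2 = 2 and 2! = 2, giving
3 * 2/2 = 3.

3


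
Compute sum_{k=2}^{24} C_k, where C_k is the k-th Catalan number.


C_2 through C_24: 2, 5, 14, 42, 132, 429, 1430, 4862, 16796, 58786, 208012, 742900, 2674440, 9694845, 35357670, 129644790, 477638700, 1767263190, 6564120420, 24466267020, 91482563640, 343059613650, 1289904147324
Sum = 2 + 5 + 14 + 42 + 132 + 429 + 1430 + 4862 + 16796 + 58786 + 208012 + 742900 + 2674440 + 9694845 + 35357670 + 129644790 + 477638700 + 1767263190 + 6564120420 + 24466267020 + 91482563640 + 343059613650 + 1289904147324
= 1757900019099

1757900019099


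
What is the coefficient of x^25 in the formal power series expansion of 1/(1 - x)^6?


The negative binomial / multiset identity is
1/(1 - x)^r = sum_{k>=0} C(k + r - 1, r - 1) x^k.
Here r = 6 and k = 25, so the coefficient is
C(25 + 5, 5) = C(30, 5)
= 142506

142506


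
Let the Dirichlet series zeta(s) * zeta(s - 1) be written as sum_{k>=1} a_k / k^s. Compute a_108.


Convolution gives a_k = sum_{d | k} d * 1 = sum_{d | k} d = sigma(k), the sum of positive divisors of k.
For k = 108, the divisors are 1, 2, 3, 4, 6, 9, 12, 18, 27, 36, 54, 108, so
sigma(108) = 1 + 2 + 3 + 4 + 6 + 9 + 12 + 18 + 27 + 36 + 54 + 108 = 280.

280


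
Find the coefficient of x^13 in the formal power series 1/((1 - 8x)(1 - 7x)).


By partial fractions or Cauchy convolution:
The coefficient equals sum_{k=0}^{13} 8^k * 7^(13-k).
= 3719823438255

3719823438255


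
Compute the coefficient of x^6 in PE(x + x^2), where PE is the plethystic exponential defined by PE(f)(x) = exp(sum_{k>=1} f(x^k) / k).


With f(x) = x + x^2, the exponent is sum_{k>=1} (x^k + x^(2k)) / k = -ln(1 - x) - ln(1 - x^2). Exponentiating:
PE(x + x^2) = 1 / ((1 - x)(1 - x^2)).
This is the generating function for partitions of n into parts of size 1 or 2. The number of 2's can be any j in 0..3, and the rest are 1's, so
[x^6] = floor(6/2) + 1 = 4.

4


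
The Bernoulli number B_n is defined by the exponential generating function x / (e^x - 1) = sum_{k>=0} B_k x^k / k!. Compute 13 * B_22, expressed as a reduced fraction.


Bernoulli numbers can also be computed recursively via B_0 = 1 and sum_{j=0}^{m} C(m+1, j) B_j = 0 for m >= 1. Odd-index Bernoulli numbers vanish for k >= 3.
Computing B_22 = 854513/138, so 13 * B_22 = 13 * 854513/138 = 11108669/138.

11108669/138


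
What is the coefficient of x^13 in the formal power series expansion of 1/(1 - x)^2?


The expansion 1/(1 - x)^r = sum_{k>=0} C(k + r - 1, r - 1) x^k follows from the multiset / negative-binomial theorem (or from repeated differentiation of the geometric series).
For r = 2 and k = 13:
C(14, 1) = 87178291200 / (1 * 6227020800) = 14.

14


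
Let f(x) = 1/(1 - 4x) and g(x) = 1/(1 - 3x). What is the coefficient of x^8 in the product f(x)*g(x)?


The coefficient of x^n in f*g is the Cauchy product: sum_{k=0}^{n} a^k * b^(n-k).
With a=4, b=3, n=8:
sum_{k=0}^{8} 4^k * 3^(8-k)
= 242461

242461


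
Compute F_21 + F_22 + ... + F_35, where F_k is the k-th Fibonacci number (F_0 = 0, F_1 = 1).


Use the identity sum_{k=0}^{N} F_k = F_{N+2} - 1 (which follows from F_{k+2} - F_{k+1} = F_k). Then
sum_{k=21}^{35} F_k = (F_{37} - 1) - (F_{22} - 1) = F_{37} - F_{22}.
Computing: F_{37} = 24157817, F_{22} = 17711, so
Sum = 24157817 - 17711 = 24140106.

24140106


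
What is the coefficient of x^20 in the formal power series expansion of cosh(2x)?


The Maclaurin series is cosh(t) = sum_{m>=0} t^(2m) / (2m)!, so substituting t = 2x, only even powers of x are nonzero, with coefficient of x^(2m) equal to 2^(2m) / (2m)!.
For x^20 the coefficient is 2^20/20! = 1048576/2432902008176640000 = 4/9280784638125.

4/9280784638125


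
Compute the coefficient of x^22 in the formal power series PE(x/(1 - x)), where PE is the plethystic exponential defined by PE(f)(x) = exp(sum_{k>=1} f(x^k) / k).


For f(x) = x/(1 - x) we have
sum_{k>=1} f(x^k) / k = sum_{k>=1} (1/k) * x^k / (1 - x^k) = sum_{k, m >= 1} x^(k m) / k,
which after exponentiating simplifies to
PE(x/(1 - x)) = prod_{k>=1} 1 / (1 - x^k).
This is the generating function for the partition function p(n), so the coefficient of x^22 is p(22).
Computing p(22) by dynamic programming over parts 1, 2, ..., 22: p(22) = 1002.

1002


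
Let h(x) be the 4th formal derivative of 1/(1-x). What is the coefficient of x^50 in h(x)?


Differentiating 4 times: d^4/dx^4 [1/(1-x)] = 4!/(1-x)^5.
The expansion 1/(1-x)^5 = sum_{k>=0} C(k+4, 4) x^k, so the coefficient of x^n in 4!/(1-x)^5 is 4! * C(n+4, 4).
For n = 50: 24 * C(54, 4) = 24 * 316251 = 7590024

7590024


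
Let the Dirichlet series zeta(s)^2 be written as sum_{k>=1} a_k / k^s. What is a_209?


The Dirichlet convolution of the constant function 1 with itself gives (1 * 1)(k) = sum_{d | k} 1 = d(k), the number of positive divisors of k.
Since zeta(s) = sum_{k>=1} 1/k^s, we have zeta(s)^2 = sum_{k>=1} d(k)/k^s, so a_k = d(k).
For k = 209: the divisors are 1, 11, 19, 209.
Count = 4.

4


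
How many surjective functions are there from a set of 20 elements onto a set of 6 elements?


By inclusion-exclusion on which target elements are missed, the number of surjections from an n-set onto a k-set is
surj(n, k) = sum_{j=0}^{k} (-1)^j C(k, j) (k - j)^n.
Equivalently surj(n, k) = k! * S(n, k), where S(n, k) is the Stirling number of the second kind.
For n = 20, k = 6:
S(20, 6) = 4306078895384, so
surj = 6! * 4306078895384 = 720 * 4306078895384 = 3100376804676480.

3100376804676480


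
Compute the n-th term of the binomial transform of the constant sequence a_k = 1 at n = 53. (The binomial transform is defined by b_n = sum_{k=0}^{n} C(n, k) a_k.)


With a_k = 1 for all k, b_n = sum_{k=0}^{n} C(n, k) = 2^n by the binomial theorem.
For n = 53: 2^53 = 9007199254740992.

9007199254740992


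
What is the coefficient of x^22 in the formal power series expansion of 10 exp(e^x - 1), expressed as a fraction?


exp(e^x - 1) is the exponential generating function for the Bell numbers Bell_k: exp(e^x - 1) = sum_{k>=0} Bell_k x^k / k!.
So the coefficient of x^22 in 10 exp(e^x - 1) is 10 Bell_22 / 22!.
Computing: Bell_22 = 4506715738447323 and 22! = 1124000727777607680000, giving
10 * 4506715738447323/1124000727777607680000 = 88366975263673/2203922995642368000.

88366975263673/2203922995642368000


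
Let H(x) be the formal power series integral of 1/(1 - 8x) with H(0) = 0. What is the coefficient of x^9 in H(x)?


1/(1 - 8x) = sum_{k>=0} 8^k x^k. Integrating termwise with H(0) = 0:
H(x) = sum_{k>=0} 8^k x^(k+1) / (k+1) = sum_{m>=1} 8^(m-1) x^m / m.
For m = 9: 8^8/9 = 16777216/9 = 16777216/9.

16777216/9


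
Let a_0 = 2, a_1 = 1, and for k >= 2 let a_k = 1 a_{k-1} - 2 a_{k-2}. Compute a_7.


Iterating the recurrence forward:
a_0 = 2
a_1 = 1
a_2 = 1*1 - 2*2 = -3
a_3 = 1*-3 - 2*1 = -5
a_4 = 1*-5 - 2*-3 = 1
a_5 = 1*1 - 2*-5 = 11
a_6 = 1*11 - 2*1 = 9
a_7 = 1*9 - 2*11 = -13
So a_7 = -13.

-13


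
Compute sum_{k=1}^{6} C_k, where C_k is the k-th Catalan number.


C_1 through C_6: 1, 2, 5, 14, 42, 132
Sum = 1 + 2 + 5 + 14 + 42 + 132
= 196

196


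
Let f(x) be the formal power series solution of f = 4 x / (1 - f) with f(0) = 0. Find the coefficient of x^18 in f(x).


Apply Lagrange inversion: f = 4 x * phi(f) with phi(t) = 1/(1 - t), so
[x^n] f = 4^n * (1/n) [t^(n-1)] phi(t)^n = 4^n * (1/n) [t^(n-1)] (1 - t)^(-n) = 4^n * (1/n) C(2n - 2, n - 1) = 4^n * C_{n-1}.
For n = 18: C_17 = C(34, 17) / 18 = 2333606220/18 = 129644790.
With the 4^18 = 68719476736 factor, the coefficient is 68719476736 * 129644790 = 8909122130348605440.

8909122130348605440


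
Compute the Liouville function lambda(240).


The Liouville function is lambda(k) = (-1)^Omega(k), where Omega(k) counts the prime factors of k with multiplicity.
Factoring: 240 = 2 * 2 * 2 * 2 * 3 * 5, so Omega(240) = 6.
lambda(240) = (-1)^6 = 1.

1


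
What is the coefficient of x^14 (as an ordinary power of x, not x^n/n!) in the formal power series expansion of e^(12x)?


The exponential series is e^y = sum_{k>=0} y^k / k!. Substituting y = 12x gives
e^(12x) = sum_{k>=0} 12^k x^k / k!.
So the coefficient of x^n is a^n/n! with a = 12, n = 14:
12^14 / 14! = 1283918464548864/87178291200 = 2579890176/175175

2579890176/175175


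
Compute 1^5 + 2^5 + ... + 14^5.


This power sum has a closed form given by Faulhaber's formula
sum_{k=1}^{m} k^p = (1 / (p + 1)) * sum_{j=0}^{p} C(p + 1, j) B_j m^(p + 1 - j),
but for small m direct computation is fastest:
1 + 32 + 243 + 1024 + 3125 + 7776 + 16807 + 32768 + 59049 + 100000 + 161051 + 248832 + 371293 + 537824 = 1539825.

1539825


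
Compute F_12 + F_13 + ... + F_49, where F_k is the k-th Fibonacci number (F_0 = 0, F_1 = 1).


Use the identity sum_{k=0}^{N} F_k = F_{N+2} - 1 (which follows from F_{k+2} - F_{k+1} = F_k). Then
sum_{k=12}^{49} F_k = (F_{51} - 1) - (F_{13} - 1) = F_{51} - F_{13}.
Computing: F_{51} = 20365011074, F_{13} = 233, so
Sum = 20365011074 - 233 = 20365010841.

20365010841


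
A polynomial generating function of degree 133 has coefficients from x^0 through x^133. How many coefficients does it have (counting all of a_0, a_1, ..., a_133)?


A polynomial of degree 133 takes the form a_0 + a_1 x + ... + a_133 x^133.
The number of coefficients is 133 + 1 = 134.

134


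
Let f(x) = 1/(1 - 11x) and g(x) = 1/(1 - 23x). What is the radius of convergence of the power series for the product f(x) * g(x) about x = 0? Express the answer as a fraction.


The radius of 1/(1 - 11x) is 1/11 (nearest singularity at x = 1/11), and the radius of 1/(1 - 23x) is 1/23.
The product f(x)*g(x) = 1/((1 - 11x)(1 - 23x)) has singularities at both 1/11 and 1/23, so its radius of convergence is the distance to the nearest one:
min(1/11, 1/23) = 1/23.

1/23


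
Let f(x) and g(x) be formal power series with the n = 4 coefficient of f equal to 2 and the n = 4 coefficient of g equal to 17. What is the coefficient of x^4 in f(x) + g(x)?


Addition of formal power series is termwise.
The coefficient of x^4 in f + g = 2 + 17
= 19

19


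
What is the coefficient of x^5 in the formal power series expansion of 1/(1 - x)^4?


The expansion 1/(1 - x)^r = sum_{k>=0} C(k + r - 1, r - 1) x^k follows from the multiset / negative-binomial theorem (or from repeated differentiation of the geometric series).
For r = 4 and k = 5:
C(8, 3) = 40320 / (6 * 120) = 56.

56


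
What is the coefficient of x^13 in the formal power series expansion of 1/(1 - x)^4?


The negative binomial / multiset identity is
1/(1 - x)^r = sum_{k>=0} C(k + r - 1, r - 1) x^k.
Here r = 4 and k = 13, so the coefficient is
C(13 + 3, 3) = C(16, 3)
= 560

560


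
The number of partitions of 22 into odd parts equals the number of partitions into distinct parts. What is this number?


Computing partitions of 22 into odd parts (1, 3, 5, ...):
Using the generating function prod_{k>=0} 1/(1-x^(2k+1)),
the count is 89

89


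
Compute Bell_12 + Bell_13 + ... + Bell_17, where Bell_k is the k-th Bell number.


Recall Bell_k counts set partitions of a k-set (with Bell_0 = 1 by convention).
Bell_12 through Bell_17: 4213597, 27644437, 190899322, 1382958545, 10480142147, 82864869804
Sum = 4213597 + 27644437 + 190899322 + 1382958545 + 10480142147 + 82864869804 = 94950727852.

94950727852


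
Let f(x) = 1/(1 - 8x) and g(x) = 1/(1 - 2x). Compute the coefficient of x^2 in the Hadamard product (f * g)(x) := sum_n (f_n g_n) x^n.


f has coefficients f_k = 8^k and g has coefficients g_k = 2^k, so the Hadamard product has coefficient (f*g)_k = 8^k * 2^k = 16^k.
For k = 2: 16^2 = 256.

256


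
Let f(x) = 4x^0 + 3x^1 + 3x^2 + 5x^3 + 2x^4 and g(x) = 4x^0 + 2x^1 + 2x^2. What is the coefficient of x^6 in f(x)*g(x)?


Cauchy product at x^6:
2*2
= 4

4


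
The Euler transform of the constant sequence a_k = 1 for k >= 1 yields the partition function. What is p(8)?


The Euler transform converts the sequence a_k = 1 into the number of integer partitions.
Using the recurrence or dynamic programming:
p(8) = 22

22


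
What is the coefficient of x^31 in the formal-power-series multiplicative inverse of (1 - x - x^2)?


Let the inverse be f(x) = sum_{k>=0} a_k x^k. From f(x) * (1 - x - x^2) = 1 and matching coefficients:
 x^0: a_0 = 1.
 x^1: a_1 - a_0 = 0, so a_1 = 1.
 x^k (k >= 2): a_k - a_{k-1} - a_{k-2} = 0, i.e. a_k = a_{k-1} + a_{k-2}.
This is the Fibonacci-type recurrence shifted so that a_0 = a_1 = 1.
Iterating: a_0=1, a_1=1, a_2=2, a_3=3, a_4=5, a_5=8, a_6=13, a_7=21, a_8=34, a_9=55, ...
a_31 = 2178309.

2178309


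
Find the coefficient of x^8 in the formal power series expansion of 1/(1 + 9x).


Write 1/(1 + c x) = 1/(1 - (-c) x) and apply the geometric-series identity
1/(1 - y) = sum_{k>=0} y^k to get 1/(1 + c x) = sum_{k>=0} (-c)^k x^k.
So the coefficient of x^k is (-c)^k = (-1)^k * c^k.
Here c = 9 and k = 8:
(-9)^8 = 1 * 43046721 = 43046721

43046721


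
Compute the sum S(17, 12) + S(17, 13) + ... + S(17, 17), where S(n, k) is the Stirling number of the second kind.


By definition, S(n, k) counts partitions of an n-set into exactly k nonempty blocks.
Computing row n = 17 for k = 12..17:
S(17, k): 62022324, 4910178, 249900, 7820, 136, 1
Sum = 67190359.

67190359


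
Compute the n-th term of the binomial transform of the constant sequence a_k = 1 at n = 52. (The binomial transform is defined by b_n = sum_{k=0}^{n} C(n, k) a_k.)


With a_k = 1 for all k, b_n = sum_{k=0}^{n} C(n, k) = 2^n by the binomial theorem.
For n = 52: 2^52 = 4503599627370496.

4503599627370496


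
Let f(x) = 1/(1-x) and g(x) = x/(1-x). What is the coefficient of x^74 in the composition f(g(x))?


First simplify the composition: f(g(x)) = 1/(1 - x/(1-x)) = (1-x)/((1-x) - x) = (1-x)/(1-2x).
Now extract the coefficient. Write (1-x)/(1-2x) = 1/(1-2x) - x/(1-2x).
The coefficient of x^n in 1/(1-2x) is 2^n, and in x/(1-2x) is 2^(n-1) (for n >= 1).
So the coefficient of x^74 is 2^74 - 2^73 = 18889465931478580854784 - 9444732965739290427392 = 9444732965739290427392.

9444732965739290427392


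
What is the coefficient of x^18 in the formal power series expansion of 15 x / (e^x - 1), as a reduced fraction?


The exponential generating function for Bernoulli numbers is
x / (e^x - 1) = sum_{k>=0} B_k x^k / k!.
So the coefficient of x^18 in 15 x / (e^x - 1) is 15 B_18 / 18!.
Computing: B_18 = 43867/798, 18! = 6402373705728000, giving
15 * 43867/798 / 6402373705728000 = 43867/340606281144729600.

43867/340606281144729600


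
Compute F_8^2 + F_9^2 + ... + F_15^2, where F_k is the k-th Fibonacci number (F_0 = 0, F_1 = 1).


There is a standard identity sum_{k=0}^{N} F_k^2 = F_N * F_{N+1} (proved inductively from the telescoping relation F_k^2 = F_k F_{k+1} - F_{k-1} F_k). Then
sum_{k=8}^{15} F_k^2 = F_15 F_16 - F_7 F_8.
Computing: F_15 = 610, F_16 = 987, F_7 = 13, F_8 = 21.
Sum = 610 * 987 - 13 * 21 = 601797.

601797


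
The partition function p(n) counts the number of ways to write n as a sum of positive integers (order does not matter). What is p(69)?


Using the generating function prod_{k>=1} 1/(1-x^k), we compute p(69).
By dynamic programming over parts 1 through 69:
p(69) = 3554345

3554345


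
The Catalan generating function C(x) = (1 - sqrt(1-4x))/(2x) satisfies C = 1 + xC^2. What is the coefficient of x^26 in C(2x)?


Substituting x -> 2x scales the n-th coefficient by 2^n, so [x^26] C(2x) = 2^26 * C_26.
C_26 = C(2*26, 26)/(27) = 495918532948104/27 = 18367353072152.
So 2^26 * 18367353072152 = 67108864 * 18367353072152 = 1232612199359030755328.

1232612199359030755328


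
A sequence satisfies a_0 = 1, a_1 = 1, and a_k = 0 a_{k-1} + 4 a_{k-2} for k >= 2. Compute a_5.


The characteristic equation is t^2 - 0 t - 4 = 0, with roots r_1 = 2 and r_2 = -2 (so c_1 = r_1 + r_2, c_2 = -r_1 r_2 as required).
One can use the closed form a_n = A r_1^n + B r_2^n, but direct iteration is more reliable:
a_0 = 1, a_1 = 1, a_2 = 4, a_3 = 4, a_4 = 16, a_5 = 16.
So a_5 = 16.

16


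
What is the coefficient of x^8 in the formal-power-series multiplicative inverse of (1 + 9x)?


The inverse is 1/(1 + 9x). Apply the geometric identity 1/(1 - y) = sum_{k>=0} y^k with y = -9x:
1/(1 + 9x) = sum_{k>=0} (-9)^k x^k.
So the coefficient of x^8 is (-9)^8 = 43046721.

43046721


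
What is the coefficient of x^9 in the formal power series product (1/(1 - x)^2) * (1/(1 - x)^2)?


Combine the factors: (1/(1 - x)^2) * (1/(1 - x)^2) = 1/(1 - x)^4.
Then use 1/(1 - x)^r = sum_{k>=0} C(k + r - 1, r - 1) x^k with r = 4 and k = 9:
C(12, 3) = 220.

220


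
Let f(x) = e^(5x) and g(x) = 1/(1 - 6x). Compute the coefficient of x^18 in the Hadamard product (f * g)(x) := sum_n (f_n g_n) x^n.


Expanding: f_k = 5^k/k! (from e^(5x)) and g_k = 6^k (from 1/(1 - 6x)). So the Hadamard coefficient (f * g)_k = 5^k 6^k / k! = (30)^k / k!.
For k = 18: 30^18/18! = 387420489000000000000000000/6402373705728000 = 7208129882812500/119119.

7208129882812500/119119


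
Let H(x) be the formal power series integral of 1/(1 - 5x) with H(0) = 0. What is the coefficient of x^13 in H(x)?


1/(1 - 5x) = sum_{k>=0} 5^k x^k. Integrating termwise with H(0) = 0:
H(x) = sum_{k>=0} 5^k x^(k+1) / (k+1) = sum_{m>=1} 5^(m-1) x^m / m.
For m = 13: 5^12/13 = 244140625/13 = 244140625/13.

244140625/13


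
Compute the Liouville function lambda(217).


The Liouville function is lambda(k) = (-1)^Omega(k), where Omega(k) counts the prime factors of k with multiplicity.
Factoring: 217 = 7 * 31, so Omega(217) = 2.
lambda(217) = (-1)^2 = 1.

1


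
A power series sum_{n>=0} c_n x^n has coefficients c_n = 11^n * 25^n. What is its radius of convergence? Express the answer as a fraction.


By the root test (Cauchy-Hadamard), the radius is R = 1 / limsup_n |c_n|^(1/n).
Here |c_n|^(1/n) = (11^n * 25^n)^(1/n) = 11 * 25 = 275 for all n.
So R = 1/275 = 1/275.

1/275


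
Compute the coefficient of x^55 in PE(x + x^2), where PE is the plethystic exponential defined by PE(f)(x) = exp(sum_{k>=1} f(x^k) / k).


With f(x) = x + x^2, the exponent is sum_{k>=1} (x^k + x^(2k)) / k = -ln(1 - x) - ln(1 - x^2). Exponentiating:
PE(x + x^2) = 1 / ((1 - x)(1 - x^2)).
This is the generating function for partitions of n into parts of size 1 or 2. The number of 2's can be any j in 0..27, and the rest are 1's, so
[x^55] = floor(55/2) + 1 = 28.

28


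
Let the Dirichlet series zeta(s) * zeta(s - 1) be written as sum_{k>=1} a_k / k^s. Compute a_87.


Convolution gives a_k = sum_{d | k} d * 1 = sum_{d | k} d = sigma(k), the sum of positive divisors of k.
For k = 87, the divisors are 1, 3, 29, 87, so
sigma(87) = 1 + 3 + 29 + 87 = 120.

120


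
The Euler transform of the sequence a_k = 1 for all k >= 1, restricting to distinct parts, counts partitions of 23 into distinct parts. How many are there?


Partitions of 23 into distinct parts can be computed via generating function.
Product (1+x)(1+x^2)(1+x^3)...
The coefficient of x^23 = 104

104


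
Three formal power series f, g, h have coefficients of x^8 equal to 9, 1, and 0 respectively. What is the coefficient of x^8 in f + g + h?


Series addition is componentwise:
9 + 1 + 0
= 10

10


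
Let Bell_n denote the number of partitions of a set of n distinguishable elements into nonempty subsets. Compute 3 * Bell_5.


Bell_5 can be computed from the Bell triangle or from Dobinski's identity Bell_n = (1/e) * sum_{k>=0} k^n / k!.
Computing Bell_5 = 52.
Then 3 * 52 = 156.

156


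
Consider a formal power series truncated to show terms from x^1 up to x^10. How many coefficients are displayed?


From x^1 to x^10 inclusive, the count is 10 - 1 + 1 = 10.

10


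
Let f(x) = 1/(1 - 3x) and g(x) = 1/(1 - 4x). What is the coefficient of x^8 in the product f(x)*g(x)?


The coefficient of x^n in f*g is the Cauchy product: sum_{k=0}^{n} a^k * b^(n-k).
With a=3, b=4, n=8:
sum_{k=0}^{8} 3^k * 4^(8-k)
= 242461

242461


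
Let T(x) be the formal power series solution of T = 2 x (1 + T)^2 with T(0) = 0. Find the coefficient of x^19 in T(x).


Apply the Lagrange inversion formula: if T = 2 x * phi(T) with phi(t) = (1 + t)^2, then [x^n] T = 2^n * (1/n) [t^(n-1)] phi(t)^n = 2^n * (1/n) [t^(n-1)] (1 + t)^(2n) = 2^n * (1/n) C(2n, n-1).
Using the identity C(2n, n-1) = C(2n, n) * n / (n+1), the unscaled factor equals C(2n, n) / (n+1) = C_n, the n-th Catalan number.
For n = 19: C_19 = C(38, 19) / 20 = 35345263800/20 = 1767263190.
With the 2^19 = 524288 factor, the coefficient is 524288 * 1767263190 = 926554883358720.

926554883358720


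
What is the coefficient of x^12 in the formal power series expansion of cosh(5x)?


The Maclaurin series is cosh(t) = sum_{m>=0} t^(2m) / (2m)!, so substituting t = 5x, only even powers of x are nonzero, with coefficient of x^(2m) equal to 5^(2m) / (2m)!.
For x^12 the coefficient is 5^12/12! = 244140625/479001600 = 9765625/19160064.

9765625/19160064


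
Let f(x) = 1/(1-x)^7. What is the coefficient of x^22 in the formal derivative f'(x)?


Differentiate: d/dx [ 1/(1-x)^r ] = r / (1-x)^(r+1).
Here r = 7, so f'(x) = 7 / (1-x)^8.
The expansion of 1/(1-x)^(r+1) has coefficient of x^n equal to C(n+r, r).
So the coefficient of x^22 in f'(x) is
7 * C(29, 7) = 7 * 1560780 = 10925460

10925460


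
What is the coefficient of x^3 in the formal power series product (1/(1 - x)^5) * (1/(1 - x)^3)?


Combine the factors: (1/(1 - x)^5) * (1/(1 - x)^3) = 1/(1 - x)^8.
Then use 1/(1 - x)^r = sum_{k>=0} C(k + r - 1, r - 1) x^k with r = 8 and k = 3:
C(10, 7) = 120.

120


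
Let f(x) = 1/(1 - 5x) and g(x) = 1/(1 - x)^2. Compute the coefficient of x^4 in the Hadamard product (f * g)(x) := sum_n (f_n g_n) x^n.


f has coefficients f_k = 5^k. For g = 1/(1 - x)^2 the coefficient is g_k = C(k + 1, 1) = k + 1. The Hadamard coefficient is (f * g)_k = 5^k * (k + 1).
For k = 4: 5^4 * 5 = 625 * 5 = 3125.

3125


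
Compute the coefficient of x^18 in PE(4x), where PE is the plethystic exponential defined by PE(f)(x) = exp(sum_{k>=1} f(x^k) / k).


With f(x) = 4x, the exponent is sum_{k>=1} 4 x^k / k = 4 * (-ln(1 - x)). Exponentiating:
PE(4x) = exp(-4 ln(1 - x)) = 1/(1 - x)^4.
By the negative binomial expansion, [x^n] 1/(1 - x)^4 = C(n + 3, 3).
For n = 18: C(21, 3) = 1330.

1330


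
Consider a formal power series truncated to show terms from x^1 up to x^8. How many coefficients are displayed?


From x^1 to x^8 inclusive, the count is 8 - 1 + 1 = 8.

8


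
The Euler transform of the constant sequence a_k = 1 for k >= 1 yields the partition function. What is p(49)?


The Euler transform converts the sequence a_k = 1 into the number of integer partitions.
Using the recurrence or dynamic programming:
p(49) = 173525

173525


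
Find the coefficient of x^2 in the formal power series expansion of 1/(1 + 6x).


Write 1/(1 + c x) = 1/(1 - (-c) x) and apply the geometric-series identity
1/(1 - y) = sum_{k>=0} y^k to get 1/(1 + c x) = sum_{k>=0} (-c)^k x^k.
So the coefficient of x^k is (-c)^k = (-1)^k * c^k.
Here c = 6 and k = 2:
(-6)^2 = 1 * 36 = 36

36


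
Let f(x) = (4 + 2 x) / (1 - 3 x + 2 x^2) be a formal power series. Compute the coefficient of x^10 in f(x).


Write f(x) = sum_{k>=0} a_k x^k. Multiplying both sides by 1 - 3 x + 2 x^2 gives
(1 - 3 x + 2 x^2) sum_{k>=0} a_k x^k = 4 + 2 x.
Matching coefficients:
 x^0: a_0 = 4
 x^1: a_1 - 3 a_0 = 2  =>  a_1 = 3*4 + 2 = 14
 x^k (k >= 2): a_k = 3 a_{k-1} - 2 a_{k-2}.
Iterating: a_2 = 34, a_3 = 74, a_4 = 154, a_5 = 314, a_6 = 634, a_7 = 1274, a_8 = 2554, a_9 = 5114, a_10 = 10234.
So the coefficient of x^10 is 10234.

10234


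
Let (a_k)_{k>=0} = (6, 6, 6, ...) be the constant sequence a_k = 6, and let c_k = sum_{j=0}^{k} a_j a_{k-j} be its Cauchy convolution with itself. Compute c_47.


Since a_j = 6 for all j >= 0, the convolution sum becomes
c_k = sum_{j=0}^{k} 6 * 6 = 36 * (k + 1).
Equivalently, the generating function of (a_k) is 6/(1 - x) and its square is 36/(1 - x)^2 = sum_{k>=0} 36(k + 1) x^k.
For k = 47: 36 * 48 = 1728.

1728


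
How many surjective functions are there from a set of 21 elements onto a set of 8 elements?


By inclusion-exclusion on which target elements are missed, the number of surjections from an n-set onto a k-set is
surj(n, k) = sum_{j=0}^{k} (-1)^j C(k, j) (k - j)^n.
Equivalently surj(n, k) = k! * S(n, k), where S(n, k) is the Stirling number of the second kind.
For n = 21, k = 8:
S(21, 8) = 132511015347084, so
surj = 8! * 132511015347084 = 40320 * 132511015347084 = 5342844138794426880.

5342844138794426880


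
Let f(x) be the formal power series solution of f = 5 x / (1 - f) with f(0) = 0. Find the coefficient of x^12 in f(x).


Apply Lagrange inversion: f = 5 x * phi(f) with phi(t) = 1/(1 - t), so
[x^n] f = 5^n * (1/n) [t^(n-1)] phi(t)^n = 5^n * (1/n) [t^(n-1)] (1 - t)^(-n) = 5^n * (1/n) C(2n - 2, n - 1) = 5^n * C_{n-1}.
For n = 12: C_11 = C(22, 11) / 12 = 705432/12 = 58786.
With the 5^12 = 244140625 factor, the coefficient is 244140625 * 58786 = 14352050781250.

14352050781250


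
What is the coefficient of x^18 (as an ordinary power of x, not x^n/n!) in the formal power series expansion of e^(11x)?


The exponential series is e^y = sum_{k>=0} y^k / k!. Substituting y = 11x gives
e^(11x) = sum_{k>=0} 11^k x^k / k!.
So the coefficient of x^n is a^n/n! with a = 11, n = 18:
11^18 / 18! = 5559917313492231481/6402373705728000 = 505447028499293771/582033973248000

505447028499293771/582033973248000


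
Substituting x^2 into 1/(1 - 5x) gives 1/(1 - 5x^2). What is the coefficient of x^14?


The coefficient of x^(2m) in 1/(1 - 5x^2) is 5^m.
With n = 14 = 2*7, the coefficient is 5^7 = 78125.

78125


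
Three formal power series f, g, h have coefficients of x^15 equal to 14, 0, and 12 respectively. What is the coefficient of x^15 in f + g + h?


Series addition is componentwise:
14 + 0 + 12
= 26

26


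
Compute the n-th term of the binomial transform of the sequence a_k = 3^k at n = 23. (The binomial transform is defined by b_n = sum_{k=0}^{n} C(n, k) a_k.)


With a_k = 3^k, b_n = sum_{k=0}^{n} C(n, k) 3^k = (1 + 3)^n by the binomial theorem.
For n = 23: (1 + 3)^23 = 4^23 = 70368744177664.

70368744177664


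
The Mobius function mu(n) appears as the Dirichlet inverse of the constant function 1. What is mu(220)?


220 has a squared prime factor, so mu(220) = 0.
Factorization reveals a repeated prime.

0


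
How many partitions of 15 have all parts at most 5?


Using the generating function (1-x)^(-1)(1-x^2)^(-1)...(1-x^5)^(-1),
the coefficient of x^15 counts these restricted partitions.
Result = 84

84


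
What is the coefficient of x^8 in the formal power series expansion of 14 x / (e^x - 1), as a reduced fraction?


The exponential generating function for Bernoulli numbers is
x / (e^x - 1) = sum_{k>=0} B_k x^k / k!.
So the coefficient of x^8 in 14 x / (e^x - 1) is 14 B_8 / 8!.
Computing: B_8 = -1/30, 8! = 40320, giving
14 * -1/30 / 40320 = -1/86400.

-1/86400


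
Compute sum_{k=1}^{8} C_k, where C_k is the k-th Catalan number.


C_1 through C_8: 1, 2, 5, 14, 42, 132, 429, 1430
Sum = 1 + 2 + 5 + 14 + 42 + 132 + 429 + 1430
= 2055

2055


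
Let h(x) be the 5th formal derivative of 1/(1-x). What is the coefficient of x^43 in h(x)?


Differentiating 5 times: d^5/dx^5 [1/(1-x)] = 5!/(1-x)^6.
The expansion 1/(1-x)^6 = sum_{k>=0} C(k+5, 5) x^k, so the coefficient of x^n in 5!/(1-x)^6 is 5! * C(n+5, 5).
For n = 43: 120 * C(48, 5) = 120 * 1712304 = 205476480

205476480


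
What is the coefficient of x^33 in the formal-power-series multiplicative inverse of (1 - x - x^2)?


Let the inverse be f(x) = sum_{k>=0} a_k x^k. From f(x) * (1 - x - x^2) = 1 and matching coefficients:
 x^0: a_0 = 1.
 x^1: a_1 - a_0 = 0, so a_1 = 1.
 x^k (k >= 2): a_k - a_{k-1} - a_{k-2} = 0, i.e. a_k = a_{k-1} + a_{k-2}.
This is the Fibonacci-type recurrence shifted so that a_0 = a_1 = 1.
Iterating: a_0=1, a_1=1, a_2=2, a_3=3, a_4=5, a_5=8, a_6=13, a_7=21, a_8=34, a_9=55, ...
a_33 = 5702887.

5702887


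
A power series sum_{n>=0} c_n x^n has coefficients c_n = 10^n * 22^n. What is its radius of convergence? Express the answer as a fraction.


By the root test (Cauchy-Hadamard), the radius is R = 1 / limsup_n |c_n|^(1/n).
Here |c_n|^(1/n) = (10^n * 22^n)^(1/n) = 10 * 22 = 220 for all n.
So R = 1/220 = 1/220.

1/220


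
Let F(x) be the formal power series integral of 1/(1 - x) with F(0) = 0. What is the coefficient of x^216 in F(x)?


1/(1 - x) = sum_{k>=0} x^k. Integrating termwise and using F(0) = 0 gives
F(x) = sum_{k>=0} x^(k+1) / (k+1) = sum_{m>=1} x^m / m = -ln(1 - x).
So the coefficient of x^216 is 1/216 = 1/216.

1/216


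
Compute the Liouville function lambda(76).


The Liouville function is lambda(k) = (-1)^Omega(k), where Omega(k) counts the prime factors of k with multiplicity.
Factoring: 76 = 2 * 2 * 19, so Omega(76) = 3.
lambda(76) = (-1)^3 = -1.

-1


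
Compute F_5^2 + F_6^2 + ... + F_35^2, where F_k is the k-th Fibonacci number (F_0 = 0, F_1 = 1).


There is a standard identity sum_{k=0}^{N} F_k^2 = F_N * F_{N+1} (proved inductively from the telescoping relation F_k^2 = F_k F_{k+1} - F_{k-1} F_k). Then
sum_{k=5}^{35} F_k^2 = F_35 F_36 - F_4 F_5.
Computing: F_35 = 9227465, F_36 = 14930352, F_4 = 3, F_5 = 5.
Sum = 9227465 * 14930352 - 3 * 5 = 137769300517665.

137769300517665


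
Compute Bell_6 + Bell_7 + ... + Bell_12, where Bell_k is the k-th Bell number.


Recall Bell_k counts set partitions of a k-set (with Bell_0 = 1 by convention).
Bell_6 through Bell_12: 203, 877, 4140, 21147, 115975, 678570, 4213597
Sum = 203 + 877 + 4140 + 21147 + 115975 + 678570 + 4213597 = 5034509.

5034509


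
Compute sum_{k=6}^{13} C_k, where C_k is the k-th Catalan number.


C_6 through C_13: 132, 429, 1430, 4862, 16796, 58786, 208012, 742900
Sum = 132 + 429 + 1430 + 4862 + 16796 + 58786 + 208012 + 742900
= 1033347

1033347


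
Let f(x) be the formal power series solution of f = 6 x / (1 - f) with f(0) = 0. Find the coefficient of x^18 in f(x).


Apply Lagrange inversion: f = 6 x * phi(f) with phi(t) = 1/(1 - t), so
[x^n] f = 6^n * (1/n) [t^(n-1)] phi(t)^n = 6^n * (1/n) [t^(n-1)] (1 - t)^(-n) = 6^n * (1/n) C(2n - 2, n - 1) = 6^n * C_{n-1}.
For n = 18: C_17 = C(34, 17) / 18 = 2333606220/18 = 129644790.
With the 6^18 = 101559956668416 factor, the coefficient is 101559956668416 * 129644790 = 13166719254685891952640.

13166719254685891952640


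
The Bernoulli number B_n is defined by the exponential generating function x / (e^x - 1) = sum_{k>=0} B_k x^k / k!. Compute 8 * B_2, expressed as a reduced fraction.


Bernoulli numbers can also be computed recursively via B_0 = 1 and sum_{j=0}^{m} C(m+1, j) B_j = 0 for m >= 1. Odd-index Bernoulli numbers vanish for k >= 3.
Computing B_2 = 1/6, so 8 * B_2 = 8 * 1/6 = 4/3.

4/3


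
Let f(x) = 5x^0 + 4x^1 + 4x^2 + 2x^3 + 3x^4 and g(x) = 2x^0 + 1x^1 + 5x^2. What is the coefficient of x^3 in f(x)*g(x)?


Cauchy product at x^3:
4*5 + 4*1 + 2*2
= 28

28


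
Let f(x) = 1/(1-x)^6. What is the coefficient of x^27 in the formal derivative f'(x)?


Differentiate: d/dx [ 1/(1-x)^r ] = r / (1-x)^(r+1).
Here r = 6, so f'(x) = 6 / (1-x)^7.
The expansion of 1/(1-x)^(r+1) has coefficient of x^n equal to C(n+r, r).
So the coefficient of x^27 in f'(x) is
6 * C(33, 6) = 6 * 1107568 = 6645408

6645408


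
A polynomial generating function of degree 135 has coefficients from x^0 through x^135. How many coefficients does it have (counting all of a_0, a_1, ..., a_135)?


A polynomial of degree 135 takes the form a_0 + a_1 x + ... + a_135 x^135.
The number of coefficients is 135 + 1 = 136.

136


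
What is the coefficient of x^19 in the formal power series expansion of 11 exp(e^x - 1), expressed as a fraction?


exp(e^x - 1) is the exponential generating function for the Bell numbers Bell_k: exp(e^x - 1) = sum_{k>=0} Bell_k x^k / k!.
So the coefficient of x^19 in 11 exp(e^x - 1) is 11 Bell_19 / 19!.
Computing: Bell_19 = 5832742205057 and 19! = 121645100408832000, giving
11 * 5832742205057/121645100408832000 = 5832742205057/11058645491712000.

5832742205057/11058645491712000


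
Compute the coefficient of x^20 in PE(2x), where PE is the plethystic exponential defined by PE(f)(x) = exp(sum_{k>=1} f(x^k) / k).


With f(x) = 2x, the exponent is sum_{k>=1} 2 x^k / k = 2 * (-ln(1 - x)). Exponentiating:
PE(2x) = exp(-2 ln(1 - x)) = 1/(1 - x)^2.
By the negative binomial expansion, [x^n] 1/(1 - x)^2 = C(n + 1, 1).
For n = 20: C(21, 1) = 21.

21


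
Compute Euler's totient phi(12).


phi(n) counts integers in [1, n] coprime to n. Using the multiplicative formula phi(n) = n * prod_{p | n} (1 - 1/p):
12 = 2^2 * 3, so
phi(12) = 12 * (1 - 1/2) * (1 - 1/3) = 4.

4


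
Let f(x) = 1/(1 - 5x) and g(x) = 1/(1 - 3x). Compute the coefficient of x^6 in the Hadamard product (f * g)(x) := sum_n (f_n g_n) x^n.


f has coefficients f_k = 5^k and g has coefficients g_k = 3^k, so the Hadamard product has coefficient (f*g)_k = 5^k * 3^k = 15^k.
For k = 6: 15^6 = 11390625.

11390625


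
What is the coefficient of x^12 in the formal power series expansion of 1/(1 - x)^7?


The negative binomial / multiset identity is
1/(1 - x)^r = sum_{k>=0} C(k + r - 1, r - 1) x^k.
Here r = 7 and k = 12, so the coefficient is
C(12 + 6, 6) = C(18, 6)
= 18564

18564


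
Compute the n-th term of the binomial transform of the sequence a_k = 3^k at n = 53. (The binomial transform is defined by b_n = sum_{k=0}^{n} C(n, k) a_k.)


With a_k = 3^k, b_n = sum_{k=0}^{n} C(n, k) 3^k = (1 + 3)^n by the binomial theorem.
For n = 53: (1 + 3)^53 = 4^53 = 81129638414606681695789005144064.

81129638414606681695789005144064


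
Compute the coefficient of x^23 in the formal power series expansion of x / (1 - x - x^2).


Let f(x) = sum_{k>=0} a_k x^k. Multiplying f(x) * (1 - x - x^2) = x and matching coefficients gives a_0 = 0, a_1 = 1, and a_k = a_{k-1} + a_{k-2} for k >= 2. These are the Fibonacci numbers F_k.
Iterating from F_0 = 0, F_1 = 1:
F_0=0, F_1=1, F_2=1, F_3=2, F_4=3, F_5=5, F_6=8, F_7=13, F_8=21, F_9=34, ...
F_23 = 28657.

28657


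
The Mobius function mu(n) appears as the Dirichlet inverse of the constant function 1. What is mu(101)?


101 = 101 (all distinct primes).
mu(101) = (-1)^1 = -1

-1


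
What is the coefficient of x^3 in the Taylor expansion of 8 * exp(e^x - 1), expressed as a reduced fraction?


exp(e^x - 1) = sum_{k>=0} Bell_k x^k / k!, where Bell_k is the k-th Bell number.
So the coefficient of x^3 is 8 * Bell_3 / 3!.
Computing: Bell_3 = 5 and 3! = 6, giving
8 * 5/6 = 20/3.

20/3


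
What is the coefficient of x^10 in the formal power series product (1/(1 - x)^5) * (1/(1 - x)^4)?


Combine the factors: (1/(1 - x)^5) * (1/(1 - x)^4) = 1/(1 - x)^9.
Then use 1/(1 - x)^r = sum_{k>=0} C(k + r - 1, r - 1) x^k with r = 9 and k = 10:
C(18, 8) = 43758.

43758


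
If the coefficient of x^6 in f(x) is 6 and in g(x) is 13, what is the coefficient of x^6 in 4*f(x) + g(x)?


Scalar multiplication scales coefficients: 4 * 6 = 24.
Then add the g coefficient: 24 + 13
= 37

37


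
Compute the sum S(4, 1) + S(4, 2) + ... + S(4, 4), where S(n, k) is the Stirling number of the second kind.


By definition, S(n, k) counts partitions of an n-set into exactly k nonempty blocks.
Computing row n = 4 for k = 1..4:
S(4, k): 1, 7, 6, 1
Sum = 15. (This equals Bell_4 since the sum runs over all k.)

15


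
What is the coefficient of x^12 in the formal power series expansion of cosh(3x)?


The Maclaurin series is cosh(t) = sum_{m>=0} t^(2m) / (2m)!, so substituting t = 3x, only even powers of x are nonzero, with coefficient of x^(2m) equal to 3^(2m) / (2m)!.
For x^12 the coefficient is 3^12/12! = 531441/479001600 = 2187/1971200.

2187/1971200


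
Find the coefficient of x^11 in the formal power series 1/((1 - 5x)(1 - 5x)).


By partial fractions or Cauchy convolution:
The coefficient equals sum_{k=0}^{11} 5^k * 5^(11-k).
= 585937500

585937500


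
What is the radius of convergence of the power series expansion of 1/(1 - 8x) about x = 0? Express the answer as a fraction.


Expanding 1/(1 - 8x) = sum_{k>=0} 8^k x^k, the series converges when |8x| < 1, i.e., |x| < 1/8.
So the radius of convergence is 1/8 = 1/8.

1/8


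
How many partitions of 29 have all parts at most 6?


Using the generating function (1-x)^(-1)(1-x^2)^(-1)...(1-x^6)^(-1),
the coefficient of x^29 counts these restricted partitions.
Result = 1057

1057


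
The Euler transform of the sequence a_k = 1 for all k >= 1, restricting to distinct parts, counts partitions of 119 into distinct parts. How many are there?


Partitions of 119 into distinct parts can be computed via generating function.
Product (1+x)(1+x^2)(1+x^3)...
The coefficient of x^119 = 2032290

2032290


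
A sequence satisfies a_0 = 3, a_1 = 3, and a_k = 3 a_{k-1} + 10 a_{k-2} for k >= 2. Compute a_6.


The characteristic equation is t^2 - 3 t - 10 = 0, with roots r_1 = 5 and r_2 = -2 (so c_1 = r_1 + r_2, c_2 = -r_1 r_2 as required).
One can use the closed form a_n = A r_1^n + B r_2^n, but direct iteration is more reliable:
a_0 = 3, a_1 = 3, a_2 = 39, a_3 = 147, a_4 = 831, a_5 = 3963, a_6 = 20199.
So a_6 = 20199.

20199
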